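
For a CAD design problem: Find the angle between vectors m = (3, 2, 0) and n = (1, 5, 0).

m·n = 3·1 + 2·5 + 0·0 = 3 + 10 + 0 = 13
|m| = √(3² + 2² + 0²) = √13 ≈ 3.606
|n| = √(1² + 5² + 0²) = √26 ≈ 5.099
cos θ = (m·n)/(|m||n|) = 13/(3.606·5.099) ≈ 0.7071
θ = arccos(0.7071) ≈ 45°

45°


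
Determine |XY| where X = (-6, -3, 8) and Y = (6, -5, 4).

d = √[(x₂-x₁)² + (y₂-y₁)² + (z₂-z₁)²]
  = √[12² + (-2)² + (-4)²]
  = √[144 + 4 + 16]
  = √164
  ≈ 12.81

12.81


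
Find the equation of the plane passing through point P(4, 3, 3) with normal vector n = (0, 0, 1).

The plane through P with normal n = (a, b, c) satisfies n·(r - P) = 0,
i.e. ax + by + cz = a·x₀ + b·y₀ + c·z₀.
d = 0·4 + 0·3 + 1·3
  = 0 + 0 + 3
  = 3
Equation: z = 3

z = 3


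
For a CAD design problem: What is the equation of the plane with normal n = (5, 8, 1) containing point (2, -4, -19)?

The plane through P with normal n = (a, b, c) satisfies n·(r - P) = 0,
i.e. ax + by + cz = a·x₀ + b·y₀ + c·z₀.
d = 5·2 + 8·(-4) + 1·(-19)
  = 10 - 32 - 19
  = -41
Equation: 5x + 8y + z = -41

5x + 8y + z = -41


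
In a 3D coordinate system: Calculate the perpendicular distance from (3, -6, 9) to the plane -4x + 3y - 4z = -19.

distance = |a·x₀ + b·y₀ + c·z₀ - d| / √(a² + b² + c²)
  = |(-4)·3 + 3·(-6) + (-4)·9 - (-19)| / √((-4)² + 3² + (-4)²)
  = |-12 - 18 - 36 + 19| / √(16 + 9 + 16)
  = |-47| / √41
  = 47 / 6.403
  ≈ 7.34

7.34


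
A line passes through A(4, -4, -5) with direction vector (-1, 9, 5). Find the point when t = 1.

P(t) = A + t·d
  = (4 + (-1)·1, -4 + 9·1, -5 + 5·1)
  = (4 - 1, -4 + 9, -5 + 5)
  = (3, 5, 0)

(3, 5, 0)


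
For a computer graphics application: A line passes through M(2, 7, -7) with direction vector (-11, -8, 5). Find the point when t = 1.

P(t) = M + t·d
  = (2 + (-11)·1, 7 + (-8)·1, -7 + 5·1)
  = (2 - 11, 7 - 8, -7 + 5)
  = (-9, -1, -2)

(-9, -1, -2)


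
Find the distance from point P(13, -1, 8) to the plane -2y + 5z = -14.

distance = |a·x₀ + b·y₀ + c·z₀ - d| / √(a² + b² + c²)
  = |0·13 + (-2)·(-1) + 5·8 - (-14)| / √(0² + (-2)² + 5²)
  = |0 + 2 + 40 + 14| / √(0 + 4 + 25)
  = |56| / √29
  = 56 / 5.385
  ≈ 10.4

10.4


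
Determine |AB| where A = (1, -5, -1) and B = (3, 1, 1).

d = √[(x₂-x₁)² + (y₂-y₁)² + (z₂-z₁)²]
  = √[2² + 6² + 2²]
  = √[4 + 36 + 4]
  = √44
  ≈ 6.633

6.633


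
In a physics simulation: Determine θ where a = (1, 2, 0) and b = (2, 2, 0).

a·b = 1·2 + 2·2 + 0·0 = 2 + 4 + 0 = 6
|a| = √(1² + 2² + 0²) = √5 ≈ 2.236
|b| = √(2² + 2² + 0²) = √8 ≈ 2.828
cos θ = (a·b)/(|a||b|) = 6/(2.236·2.828) ≈ 0.9487
θ = arccos(0.9487) ≈ 18.43°

18.43°


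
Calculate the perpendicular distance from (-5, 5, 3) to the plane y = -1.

distance = |a·x₀ + b·y₀ + c·z₀ - d| / √(a² + b² + c²)
  = |0·(-5) + 1·5 + 0·3 - (-1)| / √(0² + 1² + 0²)
  = |0 + 5 + 0 + 1| / √(0 + 1 + 0)
  = |6| / √1
  = 6 / 1
  ≈ 6

6


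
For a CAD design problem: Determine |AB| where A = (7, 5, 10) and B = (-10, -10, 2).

d = √[(x₂-x₁)² + (y₂-y₁)² + (z₂-z₁)²]
  = √[(-17)² + (-15)² + (-8)²]
  = √[289 + 225 + 64]
  = √578
  ≈ 24.04

24.04


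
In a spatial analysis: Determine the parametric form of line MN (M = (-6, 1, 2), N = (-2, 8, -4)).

Direction vector d = N - M = (-2 + 6, 8 - 1, -4 - 2) = (4, 7, -6)
Parametric form r = M + t·d:
x = -6 + 4t, y = 1 + 7t, z = 2 - 6t

x = -6 + 4t, y = 1 + 7t, z = 2 - 6t


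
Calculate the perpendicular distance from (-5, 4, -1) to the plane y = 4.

distance = |a·x₀ + b·y₀ + c·z₀ - d| / √(a² + b² + c²)
  = |0·(-5) + 1·4 + 0·(-1) - 4| / √(0² + 1² + 0²)
  = |0 + 4 + 0 - 4| / √(0 + 1 + 0)
  = |0| / √1
  = 0 / 1
  ≈ 0

0


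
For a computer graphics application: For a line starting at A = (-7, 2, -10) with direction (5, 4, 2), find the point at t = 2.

P(t) = A + t·d
  = (-7 + 5·2, 2 + 4·2, -10 + 2·2)
  = (-7 + 10, 2 + 8, -10 + 4)
  = (3, 10, -6)

(3, 10, -6)


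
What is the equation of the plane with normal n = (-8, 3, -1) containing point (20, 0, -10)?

The plane through P with normal n = (a, b, c) satisfies n·(r - P) = 0,
i.e. ax + by + cz = a·x₀ + b·y₀ + c·z₀.
d = (-8)·20 + 3·0 + (-1)·(-10)
  = -160 + 0 + 10
  = -150
Equation: -8x + 3y - z = -150

-8x + 3y - z = -150


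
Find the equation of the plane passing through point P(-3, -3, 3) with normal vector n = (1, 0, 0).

The plane through P with normal n = (a, b, c) satisfies n·(r - P) = 0,
i.e. ax + by + cz = a·x₀ + b·y₀ + c·z₀.
d = 1·(-3) + 0·(-3) + 0·3
  = -3 + 0 + 0
  = -3
Equation: x = -3

x = -3


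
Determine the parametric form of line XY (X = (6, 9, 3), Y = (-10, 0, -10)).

Direction vector d = Y - X = (-10 - 6, 0 - 9, -10 - 3) = (-16, -9, -13)
Parametric form r = X + t·d:
x = 6 - 16t, y = 9 - 9t, z = 3 - 13t

x = 6 - 16t, y = 9 - 9t, z = 3 - 13t


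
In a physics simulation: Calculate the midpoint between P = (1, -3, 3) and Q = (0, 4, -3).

M = ((x₁+x₂)/2, (y₁+y₂)/2, (z₁+z₂)/2)
  = ((1 + 0)/2, (-3 + 4)/2, (3 - 3)/2)
  = (1/2, 1/2, 0/2)
  = (0.5, 0.5, 0)

(0.5, 0.5, 0)


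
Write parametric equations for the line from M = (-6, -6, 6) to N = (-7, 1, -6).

Direction vector d = N - M = (-7 + 6, 1 + 6, -6 - 6) = (-1, 7, -12)
Parametric form r = M + t·d:
x = -6 - t, y = -6 + 7t, z = 6 - 12t

x = -6 - t, y = -6 + 7t, z = 6 - 12t


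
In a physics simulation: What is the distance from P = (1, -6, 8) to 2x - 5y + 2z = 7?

distance = |a·x₀ + b·y₀ + c·z₀ - d| / √(a² + b² + c²)
  = |2·1 + (-5)·(-6) + 2·8 - 7| / √(2² + (-5)² + 2²)
  = |2 + 30 + 16 - 7| / √(4 + 25 + 4)
  = |41| / √33
  = 41 / 5.745
  ≈ 7.137

7.137


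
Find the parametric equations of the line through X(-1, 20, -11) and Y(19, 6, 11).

Direction vector d = Y - X = (19 + 1, 6 - 20, 11 + 11) = (20, -14, 22)
Parametric form r = X + t·d:
x = -1 + 20t, y = 20 - 14t, z = -11 + 22t

x = -1 + 20t, y = 20 - 14t, z = -11 + 22t


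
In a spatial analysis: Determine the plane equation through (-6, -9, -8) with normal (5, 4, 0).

The plane through P with normal n = (a, b, c) satisfies n·(r - P) = 0,
i.e. ax + by + cz = a·x₀ + b·y₀ + c·z₀.
d = 5·(-6) + 4·(-9) + 0·(-8)
  = -30 - 36 + 0
  = -66
Equation: 5x + 4y = -66

5x + 4y = -66


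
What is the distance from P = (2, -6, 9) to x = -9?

distance = |a·x₀ + b·y₀ + c·z₀ - d| / √(a² + b² + c²)
  = |1·2 + 0·(-6) + 0·9 - (-9)| / √(1² + 0² + 0²)
  = |2 + 0 + 0 + 9| / √(1 + 0 + 0)
  = |11| / √1
  = 11 / 1
  ≈ 11

11


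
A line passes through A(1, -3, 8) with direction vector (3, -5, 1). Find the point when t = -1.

P(t) = A + t·d
  = (1 + 3·(-1), -3 + (-5)·(-1), 8 + 1·(-1))
  = (1 - 3, -3 + 5, 8 - 1)
  = (-2, 2, 7)

(-2, 2, 7)


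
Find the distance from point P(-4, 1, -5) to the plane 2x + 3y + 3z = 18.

distance = |a·x₀ + b·y₀ + c·z₀ - d| / √(a² + b² + c²)
  = |2·(-4) + 3·1 + 3·(-5) - 18| / √(2² + 3² + 3²)
  = |-8 + 3 - 15 - 18| / √(4 + 9 + 9)
  = |-38| / √22
  = 38 / 4.69
  ≈ 8.102

8.102


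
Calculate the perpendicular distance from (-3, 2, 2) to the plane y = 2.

distance = |a·x₀ + b·y₀ + c·z₀ - d| / √(a² + b² + c²)
  = |0·(-3) + 1·2 + 0·2 - 2| / √(0² + 1² + 0²)
  = |0 + 2 + 0 - 2| / √(0 + 1 + 0)
  = |0| / √1
  = 0 / 1
  ≈ 0

0


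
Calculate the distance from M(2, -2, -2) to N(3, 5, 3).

d = √[(x₂-x₁)² + (y₂-y₁)² + (z₂-z₁)²]
  = √[1² + 7² + 5²]
  = √[1 + 49 + 25]
  = √75
  ≈ 8.66

8.66


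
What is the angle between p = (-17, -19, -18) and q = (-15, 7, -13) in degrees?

p·q = (-17)·(-15) + (-19)·7 + (-18)·(-13) = 255 - 133 + 234 = 356
|p| = √((-17)² + (-19)² + (-18)²) = √974 ≈ 31.21
|q| = √((-15)² + 7² + (-13)²) = √443 ≈ 21.05
cos θ = (p·q)/(|p||q|) = 356/(31.21·21.05) ≈ 0.542
θ = arccos(0.542) ≈ 57.18°

57.18°


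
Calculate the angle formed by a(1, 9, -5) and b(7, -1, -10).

a·b = 1·7 + 9·(-1) + (-5)·(-10) = 7 - 9 + 50 = 48
|a| = √(1² + 9² + (-5)²) = √107 ≈ 10.34
|b| = √(7² + (-1)² + (-10)²) = √150 ≈ 12.25
cos θ = (a·b)/(|a||b|) = 48/(10.34·12.25) ≈ 0.3789
θ = arccos(0.3789) ≈ 67.74°

67.74°


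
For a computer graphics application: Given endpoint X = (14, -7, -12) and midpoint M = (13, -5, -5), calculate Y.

Y = 2M - X
  = (2·13 - 14, 2·(-5) - (-7), 2·(-5) - (-12))
  = (26 - 14, -10 + 7, -10 + 12)
  = (12, -3, 2)

(12, -3, 2)


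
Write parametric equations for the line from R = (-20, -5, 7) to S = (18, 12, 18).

Direction vector d = S - R = (18 + 20, 12 + 5, 18 - 7) = (38, 17, 11)
Parametric form r = R + t·d:
x = -20 + 38t, y = -5 + 17t, z = 7 + 11t

x = -20 + 38t, y = -5 + 17t, z = 7 + 11t


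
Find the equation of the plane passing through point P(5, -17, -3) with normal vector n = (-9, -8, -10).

The plane through P with normal n = (a, b, c) satisfies n·(r - P) = 0,
i.e. ax + by + cz = a·x₀ + b·y₀ + c·z₀.
d = (-9)·5 + (-8)·(-17) + (-10)·(-3)
  = -45 + 136 + 30
  = 121
Equation: -9x - 8y - 10z = 121

-9x - 8y - 10z = 121


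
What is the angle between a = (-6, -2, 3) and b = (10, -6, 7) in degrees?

a·b = (-6)·10 + (-2)·(-6) + 3·7 = -60 + 12 + 21 = -27
|a| = √((-6)² + (-2)² + 3²) = √49 ≈ 7
|b| = √(10² + (-6)² + 7²) = √185 ≈ 13.6
cos θ = (a·b)/(|a||b|) = -27/(7·13.6) ≈ -0.2836
θ = arccos(-0.2836) ≈ 106.5°

106.5°


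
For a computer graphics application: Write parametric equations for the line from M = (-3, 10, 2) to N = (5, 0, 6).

Direction vector d = N - M = (5 + 3, 0 - 10, 6 - 2) = (8, -10, 4)
Parametric form r = M + t·d:
x = -3 + 8t, y = 10 - 10t, z = 2 + 4t

x = -3 + 8t, y = 10 - 10t, z = 2 + 4t


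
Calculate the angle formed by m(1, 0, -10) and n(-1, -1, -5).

m·n = 1·(-1) + 0·(-1) + (-10)·(-5) = -1 + 0 + 50 = 49
|m| = √(1² + 0² + (-10)²) = √101 ≈ 10.05
|n| = √((-1)² + (-1)² + (-5)²) = √27 ≈ 5.196
cos θ = (m·n)/(|m||n|) = 49/(10.05·5.196) ≈ 0.9383
θ = arccos(0.9383) ≈ 20.23°

20.23°


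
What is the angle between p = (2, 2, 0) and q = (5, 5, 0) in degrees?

p·q = 2·5 + 2·5 + 0·0 = 10 + 10 + 0 = 20
|p| = √(2² + 2² + 0²) = √8 ≈ 2.828
|q| = √(5² + 5² + 0²) = √50 ≈ 7.071
cos θ = (p·q)/(|p||q|) = 20/(2.828·7.071) ≈ 1
θ = arccos(1) ≈ 0°

0°


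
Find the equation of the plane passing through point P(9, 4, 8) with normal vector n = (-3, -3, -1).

The plane through P with normal n = (a, b, c) satisfies n·(r - P) = 0,
i.e. ax + by + cz = a·x₀ + b·y₀ + c·z₀.
d = (-3)·9 + (-3)·4 + (-1)·8
  = -27 - 12 - 8
  = -47
Equation: -3x - 3y - z = -47

-3x - 3y - z = -47


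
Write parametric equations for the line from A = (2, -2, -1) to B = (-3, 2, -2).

Direction vector d = B - A = (-3 - 2, 2 + 2, -2 + 1) = (-5, 4, -1)
Parametric form r = A + t·d:
x = 2 - 5t, y = -2 + 4t, z = -1 - t

x = 2 - 5t, y = -2 + 4t, z = -1 - t


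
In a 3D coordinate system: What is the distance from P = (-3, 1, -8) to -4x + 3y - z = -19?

distance = |a·x₀ + b·y₀ + c·z₀ - d| / √(a² + b² + c²)
  = |(-4)·(-3) + 3·1 + (-1)·(-8) - (-19)| / √((-4)² + 3² + (-1)²)
  = |12 + 3 + 8 + 19| / √(16 + 9 + 1)
  = |42| / √26
  = 42 / 5.099
  ≈ 8.237

8.237


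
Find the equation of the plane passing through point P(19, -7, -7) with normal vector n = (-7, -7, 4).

The plane through P with normal n = (a, b, c) satisfies n·(r - P) = 0,
i.e. ax + by + cz = a·x₀ + b·y₀ + c·z₀.
d = (-7)·19 + (-7)·(-7) + 4·(-7)
  = -133 + 49 - 28
  = -112
Equation: -7x - 7y + 4z = -112

-7x - 7y + 4z = -112


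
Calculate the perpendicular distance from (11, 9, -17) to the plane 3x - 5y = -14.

distance = |a·x₀ + b·y₀ + c·z₀ - d| / √(a² + b² + c²)
  = |3·11 + (-5)·9 + 0·(-17) - (-14)| / √(3² + (-5)² + 0²)
  = |33 - 45 + 0 + 14| / √(9 + 25 + 0)
  = |2| / √34
  = 2 / 5.831
  ≈ 0.343

0.343


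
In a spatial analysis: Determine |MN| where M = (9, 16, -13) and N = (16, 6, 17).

d = √[(x₂-x₁)² + (y₂-y₁)² + (z₂-z₁)²]
  = √[7² + (-10)² + 30²]
  = √[49 + 100 + 900]
  = √1049
  ≈ 32.39

32.39


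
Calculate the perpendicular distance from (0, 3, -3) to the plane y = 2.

distance = |a·x₀ + b·y₀ + c·z₀ - d| / √(a² + b² + c²)
  = |0·0 + 1·3 + 0·(-3) - 2| / √(0² + 1² + 0²)
  = |0 + 3 + 0 - 2| / √(0 + 1 + 0)
  = |1| / √1
  = 1 / 1
  ≈ 1

1


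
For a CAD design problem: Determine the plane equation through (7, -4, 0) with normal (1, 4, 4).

The plane through P with normal n = (a, b, c) satisfies n·(r - P) = 0,
i.e. ax + by + cz = a·x₀ + b·y₀ + c·z₀.
d = 1·7 + 4·(-4) + 4·0
  = 7 - 16 + 0
  = -9
Equation: x + 4y + 4z = -9

x + 4y + 4z = -9


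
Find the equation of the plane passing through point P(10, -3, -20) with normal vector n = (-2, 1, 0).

The plane through P with normal n = (a, b, c) satisfies n·(r - P) = 0,
i.e. ax + by + cz = a·x₀ + b·y₀ + c·z₀.
d = (-2)·10 + 1·(-3) + 0·(-20)
  = -20 - 3 + 0
  = -23
Equation: -2x + y = -23

-2x + y = -23


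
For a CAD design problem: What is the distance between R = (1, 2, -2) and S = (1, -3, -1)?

d = √[(x₂-x₁)² + (y₂-y₁)² + (z₂-z₁)²]
  = √[0² + (-5)² + 1²]
  = √[0 + 25 + 1]
  = √26
  ≈ 5.099

5.099


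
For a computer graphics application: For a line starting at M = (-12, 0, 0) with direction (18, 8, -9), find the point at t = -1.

P(t) = M + t·d
  = (-12 + 18·(-1), 0 + 8·(-1), 0 + (-9)·(-1))
  = (-12 - 18, 0 - 8, 0 + 9)
  = (-30, -8, 9)

(-30, -8, 9)


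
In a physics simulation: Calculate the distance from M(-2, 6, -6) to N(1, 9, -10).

d = √[(x₂-x₁)² + (y₂-y₁)² + (z₂-z₁)²]
  = √[3² + 3² + (-4)²]
  = √[9 + 9 + 16]
  = √34
  ≈ 5.831

5.831


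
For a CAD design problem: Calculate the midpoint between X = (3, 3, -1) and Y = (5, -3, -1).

M = ((x₁+x₂)/2, (y₁+y₂)/2, (z₁+z₂)/2)
  = ((3 + 5)/2, (3 - 3)/2, (-1 - 1)/2)
  = (8/2, 0/2, -2/2)
  = (4, 0, -1)

(4, 0, -1)


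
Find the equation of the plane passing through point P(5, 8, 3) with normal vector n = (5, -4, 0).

The plane through P with normal n = (a, b, c) satisfies n·(r - P) = 0,
i.e. ax + by + cz = a·x₀ + b·y₀ + c·z₀.
d = 5·5 + (-4)·8 + 0·3
  = 25 - 32 + 0
  = -7
Equation: 5x - 4y = -7

5x - 4y = -7


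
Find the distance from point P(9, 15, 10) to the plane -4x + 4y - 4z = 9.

distance = |a·x₀ + b·y₀ + c·z₀ - d| / √(a² + b² + c²)
  = |(-4)·9 + 4·15 + (-4)·10 - 9| / √((-4)² + 4² + (-4)²)
  = |-36 + 60 - 40 - 9| / √(16 + 16 + 16)
  = |-25| / √48
  = 25 / 6.928
  ≈ 3.608

3.608


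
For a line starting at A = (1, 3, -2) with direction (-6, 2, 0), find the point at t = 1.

P(t) = A + t·d
  = (1 + (-6)·1, 3 + 2·1, -2 + 0·1)
  = (1 - 6, 3 + 2, -2 + 0)
  = (-5, 5, -2)

(-5, 5, -2)


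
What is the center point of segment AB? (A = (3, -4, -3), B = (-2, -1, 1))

M = ((x₁+x₂)/2, (y₁+y₂)/2, (z₁+z₂)/2)
  = ((3 - 2)/2, (-4 - 1)/2, (-3 + 1)/2)
  = (1/2, -5/2, -2/2)
  = (0.5, -2.5, -1)

(0.5, -2.5, -1)


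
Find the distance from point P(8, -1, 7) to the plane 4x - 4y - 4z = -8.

distance = |a·x₀ + b·y₀ + c·z₀ - d| / √(a² + b² + c²)
  = |4·8 + (-4)·(-1) + (-4)·7 - (-8)| / √(4² + (-4)² + (-4)²)
  = |32 + 4 - 28 + 8| / √(16 + 16 + 16)
  = |16| / √48
  = 16 / 6.928
  ≈ 2.309

2.309


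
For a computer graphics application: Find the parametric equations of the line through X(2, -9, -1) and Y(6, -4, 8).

Direction vector d = Y - X = (6 - 2, -4 + 9, 8 + 1) = (4, 5, 9)
Parametric form r = X + t·d:
x = 2 + 4t, y = -9 + 5t, z = -1 + 9t

x = 2 + 4t, y = -9 + 5t, z = -1 + 9t


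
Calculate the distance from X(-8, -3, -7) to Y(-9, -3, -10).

d = √[(x₂-x₁)² + (y₂-y₁)² + (z₂-z₁)²]
  = √[(-1)² + 0² + (-3)²]
  = √[1 + 0 + 9]
  = √10
  ≈ 3.162

3.162


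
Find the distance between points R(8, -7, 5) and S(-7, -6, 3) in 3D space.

d = √[(x₂-x₁)² + (y₂-y₁)² + (z₂-z₁)²]
  = √[(-15)² + 1² + (-2)²]
  = √[225 + 1 + 4]
  = √230
  ≈ 15.17

15.17


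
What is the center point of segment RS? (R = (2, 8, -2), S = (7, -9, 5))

M = ((x₁+x₂)/2, (y₁+y₂)/2, (z₁+z₂)/2)
  = ((2 + 7)/2, (8 - 9)/2, (-2 + 5)/2)
  = (9/2, -1/2, 3/2)
  = (4.5, -0.5, 1.5)

(4.5, -0.5, 1.5)


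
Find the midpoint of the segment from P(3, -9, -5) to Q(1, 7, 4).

M = ((x₁+x₂)/2, (y₁+y₂)/2, (z₁+z₂)/2)
  = ((3 + 1)/2, (-9 + 7)/2, (-5 + 4)/2)
  = (4/2, -2/2, -1/2)
  = (2, -1, -0.5)

(2, -1, -0.5)


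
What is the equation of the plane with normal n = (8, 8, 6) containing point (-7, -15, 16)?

The plane through P with normal n = (a, b, c) satisfies n·(r - P) = 0,
i.e. ax + by + cz = a·x₀ + b·y₀ + c·z₀.
d = 8·(-7) + 8·(-15) + 6·16
  = -56 - 120 + 96
  = -80
Equation: 8x + 8y + 6z = -80

8x + 8y + 6z = -80


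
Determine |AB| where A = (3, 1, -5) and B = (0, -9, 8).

d = √[(x₂-x₁)² + (y₂-y₁)² + (z₂-z₁)²]
  = √[(-3)² + (-10)² + 13²]
  = √[9 + 100 + 169]
  = √278
  ≈ 16.67

16.67


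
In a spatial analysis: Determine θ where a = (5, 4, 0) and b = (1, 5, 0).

a·b = 5·1 + 4·5 + 0·0 = 5 + 20 + 0 = 25
|a| = √(5² + 4² + 0²) = √41 ≈ 6.403
|b| = √(1² + 5² + 0²) = √26 ≈ 5.099
cos θ = (a·b)/(|a||b|) = 25/(6.403·5.099) ≈ 0.7657
θ = arccos(0.7657) ≈ 40.03°

40.03°


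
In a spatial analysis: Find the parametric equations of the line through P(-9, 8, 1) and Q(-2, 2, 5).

Direction vector d = Q - P = (-2 + 9, 2 - 8, 5 - 1) = (7, -6, 4)
Parametric form r = P + t·d:
x = -9 + 7t, y = 8 - 6t, z = 1 + 4t

x = -9 + 7t, y = 8 - 6t, z = 1 + 4t


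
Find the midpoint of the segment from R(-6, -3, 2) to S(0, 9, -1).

M = ((x₁+x₂)/2, (y₁+y₂)/2, (z₁+z₂)/2)
  = ((-6 + 0)/2, (-3 + 9)/2, (2 - 1)/2)
  = (-6/2, 6/2, 1/2)
  = (-3, 3, 0.5)

(-3, 3, 0.5)


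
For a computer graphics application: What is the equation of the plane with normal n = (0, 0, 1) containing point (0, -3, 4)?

The plane through P with normal n = (a, b, c) satisfies n·(r - P) = 0,
i.e. ax + by + cz = a·x₀ + b·y₀ + c·z₀.
d = 0·0 + 0·(-3) + 1·4
  = 0 + 0 + 4
  = 4
Equation: z = 4

z = 4


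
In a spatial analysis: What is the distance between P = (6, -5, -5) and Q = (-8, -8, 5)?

d = √[(x₂-x₁)² + (y₂-y₁)² + (z₂-z₁)²]
  = √[(-14)² + (-3)² + 10²]
  = √[196 + 9 + 100]
  = √305
  ≈ 17.46

17.46


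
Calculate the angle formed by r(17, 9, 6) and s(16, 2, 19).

r·s = 17·16 + 9·2 + 6·19 = 272 + 18 + 114 = 404
|r| = √(17² + 9² + 6²) = √406 ≈ 20.15
|s| = √(16² + 2² + 19²) = √621 ≈ 24.92
cos θ = (r·s)/(|r||s|) = 404/(20.15·24.92) ≈ 0.8046
θ = arccos(0.8046) ≈ 36.43°

36.43°


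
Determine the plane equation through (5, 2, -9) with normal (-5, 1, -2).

The plane through P with normal n = (a, b, c) satisfies n·(r - P) = 0,
i.e. ax + by + cz = a·x₀ + b·y₀ + c·z₀.
d = (-5)·5 + 1·2 + (-2)·(-9)
  = -25 + 2 + 18
  = -5
Equation: -5x + y - 2z = -5

-5x + y - 2z = -5


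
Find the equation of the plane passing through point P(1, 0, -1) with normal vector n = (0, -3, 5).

The plane through P with normal n = (a, b, c) satisfies n·(r - P) = 0,
i.e. ax + by + cz = a·x₀ + b·y₀ + c·z₀.
d = 0·1 + (-3)·0 + 5·(-1)
  = 0 + 0 - 5
  = -5
Equation: -3y + 5z = -5

-3y + 5z = -5


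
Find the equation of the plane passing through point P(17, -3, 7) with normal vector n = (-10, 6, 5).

The plane through P with normal n = (a, b, c) satisfies n·(r - P) = 0,
i.e. ax + by + cz = a·x₀ + b·y₀ + c·z₀.
d = (-10)·17 + 6·(-3) + 5·7
  = -170 - 18 + 35
  = -153
Equation: -10x + 6y + 5z = -153

-10x + 6y + 5z = -153


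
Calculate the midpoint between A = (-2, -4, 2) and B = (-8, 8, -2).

M = ((x₁+x₂)/2, (y₁+y₂)/2, (z₁+z₂)/2)
  = ((-2 - 8)/2, (-4 + 8)/2, (2 - 2)/2)
  = (-10/2, 4/2, 0/2)
  = (-5, 2, 0)

(-5, 2, 0)


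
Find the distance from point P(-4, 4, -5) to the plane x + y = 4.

distance = |a·x₀ + b·y₀ + c·z₀ - d| / √(a² + b² + c²)
  = |1·(-4) + 1·4 + 0·(-5) - 4| / √(1² + 1² + 0²)
  = |-4 + 4 + 0 - 4| / √(1 + 1 + 0)
  = |-4| / √2
  = 4 / 1.414
  ≈ 2.828

2.828


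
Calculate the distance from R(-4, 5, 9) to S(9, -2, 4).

d = √[(x₂-x₁)² + (y₂-y₁)² + (z₂-z₁)²]
  = √[13² + (-7)² + (-5)²]
  = √[169 + 49 + 25]
  = √243
  ≈ 15.59

15.59


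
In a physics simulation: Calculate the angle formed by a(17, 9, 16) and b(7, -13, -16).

a·b = 17·7 + 9·(-13) + 16·(-16) = 119 - 117 - 256 = -254
|a| = √(17² + 9² + 16²) = √626 ≈ 25.02
|b| = √(7² + (-13)² + (-16)²) = √474 ≈ 21.77
cos θ = (a·b)/(|a||b|) = -254/(25.02·21.77) ≈ -0.4663
θ = arccos(-0.4663) ≈ 117.8°

117.8°


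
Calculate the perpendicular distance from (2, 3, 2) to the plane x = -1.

distance = |a·x₀ + b·y₀ + c·z₀ - d| / √(a² + b² + c²)
  = |1·2 + 0·3 + 0·2 - (-1)| / √(1² + 0² + 0²)
  = |2 + 0 + 0 + 1| / √(1 + 0 + 0)
  = |3| / √1
  = 3 / 1
  ≈ 3

3


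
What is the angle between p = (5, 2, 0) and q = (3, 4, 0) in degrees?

p·q = 5·3 + 2·4 + 0·0 = 15 + 8 + 0 = 23
|p| = √(5² + 2² + 0²) = √29 ≈ 5.385
|q| = √(3² + 4² + 0²) = √25 ≈ 5
cos θ = (p·q)/(|p||q|) = 23/(5.385·5) ≈ 0.8542
θ = arccos(0.8542) ≈ 31.33°

31.33°


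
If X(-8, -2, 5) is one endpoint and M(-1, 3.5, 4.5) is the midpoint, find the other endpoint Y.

Y = 2M - X
  = (2·(-1) - (-8), 2·3.5 - (-2), 2·4.5 - 5)
  = (-2 + 8, 7 + 2, 9 - 5)
  = (6, 9, 4)

(6, 9, 4)


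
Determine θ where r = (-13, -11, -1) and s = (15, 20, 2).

r·s = (-13)·15 + (-11)·20 + (-1)·2 = -195 - 220 - 2 = -417
|r| = √((-13)² + (-11)² + (-1)²) = √291 ≈ 17.06
|s| = √(15² + 20² + 2²) = √629 ≈ 25.08
cos θ = (r·s)/(|r||s|) = -417/(17.06·25.08) ≈ -0.9747
θ = arccos(-0.9747) ≈ 167.1°

167.1°


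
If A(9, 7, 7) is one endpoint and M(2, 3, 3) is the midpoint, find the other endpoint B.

B = 2M - A
  = (2·2 - 9, 2·3 - 7, 2·3 - 7)
  = (4 - 9, 6 - 7, 6 - 7)
  = (-5, -1, -1)

(-5, -1, -1)


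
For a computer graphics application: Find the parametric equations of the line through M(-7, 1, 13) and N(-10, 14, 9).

Direction vector d = N - M = (-10 + 7, 14 - 1, 9 - 13) = (-3, 13, -4)
Parametric form r = M + t·d:
x = -7 - 3t, y = 1 + 13t, z = 13 - 4t

x = -7 - 3t, y = 1 + 13t, z = 13 - 4t


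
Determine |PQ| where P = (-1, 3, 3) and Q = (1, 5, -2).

d = √[(x₂-x₁)² + (y₂-y₁)² + (z₂-z₁)²]
  = √[2² + 2² + (-5)²]
  = √[4 + 4 + 25]
  = √33
  ≈ 5.745

5.745


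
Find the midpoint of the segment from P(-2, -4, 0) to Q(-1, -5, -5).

M = ((x₁+x₂)/2, (y₁+y₂)/2, (z₁+z₂)/2)
  = ((-2 - 1)/2, (-4 - 5)/2, (0 - 5)/2)
  = (-3/2, -9/2, -5/2)
  = (-1.5, -4.5, -2.5)

(-1.5, -4.5, -2.5)


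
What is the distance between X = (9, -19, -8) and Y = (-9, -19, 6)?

d = √[(x₂-x₁)² + (y₂-y₁)² + (z₂-z₁)²]
  = √[(-18)² + 0² + 14²]
  = √[324 + 0 + 196]
  = √520
  ≈ 22.8

22.8


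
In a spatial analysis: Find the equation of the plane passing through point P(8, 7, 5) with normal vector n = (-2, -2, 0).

The plane through P with normal n = (a, b, c) satisfies n·(r - P) = 0,
i.e. ax + by + cz = a·x₀ + b·y₀ + c·z₀.
d = (-2)·8 + (-2)·7 + 0·5
  = -16 - 14 + 0
  = -30
Equation: -2x - 2y = -30

-2x - 2y = -30


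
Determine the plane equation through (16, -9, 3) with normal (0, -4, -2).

The plane through P with normal n = (a, b, c) satisfies n·(r - P) = 0,
i.e. ax + by + cz = a·x₀ + b·y₀ + c·z₀.
d = 0·16 + (-4)·(-9) + (-2)·3
  = 0 + 36 - 6
  = 30
Equation: -4y - 2z = 30

-4y - 2z = 30


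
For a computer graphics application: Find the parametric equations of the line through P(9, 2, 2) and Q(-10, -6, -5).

Direction vector d = Q - P = (-10 - 9, -6 - 2, -5 - 2) = (-19, -8, -7)
Parametric form r = P + t·d:
x = 9 - 19t, y = 2 - 8t, z = 2 - 7t

x = 9 - 19t, y = 2 - 8t, z = 2 - 7t


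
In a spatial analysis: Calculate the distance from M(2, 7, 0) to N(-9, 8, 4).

d = √[(x₂-x₁)² + (y₂-y₁)² + (z₂-z₁)²]
  = √[(-11)² + 1² + 4²]
  = √[121 + 1 + 16]
  = √138
  ≈ 11.75

11.75


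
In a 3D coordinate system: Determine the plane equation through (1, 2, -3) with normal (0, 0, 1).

The plane through P with normal n = (a, b, c) satisfies n·(r - P) = 0,
i.e. ax + by + cz = a·x₀ + b·y₀ + c·z₀.
d = 0·1 + 0·2 + 1·(-3)
  = 0 + 0 - 3
  = -3
Equation: z = -3

z = -3


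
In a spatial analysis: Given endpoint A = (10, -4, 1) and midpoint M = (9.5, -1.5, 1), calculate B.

B = 2M - A
  = (2·9.5 - 10, 2·(-1.5) - (-4), 2·1 - 1)
  = (19 - 10, -3 + 4, 2 - 1)
  = (9, 1, 1)

(9, 1, 1)


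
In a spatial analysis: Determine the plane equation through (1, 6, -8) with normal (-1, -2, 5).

The plane through P with normal n = (a, b, c) satisfies n·(r - P) = 0,
i.e. ax + by + cz = a·x₀ + b·y₀ + c·z₀.
d = (-1)·1 + (-2)·6 + 5·(-8)
  = -1 - 12 - 40
  = -53
Equation: -x - 2y + 5z = -53

-x - 2y + 5z = -53


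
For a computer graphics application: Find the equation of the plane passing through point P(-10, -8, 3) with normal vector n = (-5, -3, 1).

The plane through P with normal n = (a, b, c) satisfies n·(r - P) = 0,
i.e. ax + by + cz = a·x₀ + b·y₀ + c·z₀.
d = (-5)·(-10) + (-3)·(-8) + 1·3
  = 50 + 24 + 3
  = 77
Equation: -5x - 3y + z = 77

-5x - 3y + z = 77


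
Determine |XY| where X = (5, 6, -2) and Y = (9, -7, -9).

d = √[(x₂-x₁)² + (y₂-y₁)² + (z₂-z₁)²]
  = √[4² + (-13)² + (-7)²]
  = √[16 + 169 + 49]
  = √234
  ≈ 15.3

15.3


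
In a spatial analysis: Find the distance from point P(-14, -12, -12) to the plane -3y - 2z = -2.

distance = |a·x₀ + b·y₀ + c·z₀ - d| / √(a² + b² + c²)
  = |0·(-14) + (-3)·(-12) + (-2)·(-12) - (-2)| / √(0² + (-3)² + (-2)²)
  = |0 + 36 + 24 + 2| / √(0 + 9 + 4)
  = |62| / √13
  = 62 / 3.606
  ≈ 17.2

17.2


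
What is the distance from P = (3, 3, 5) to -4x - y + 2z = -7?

distance = |a·x₀ + b·y₀ + c·z₀ - d| / √(a² + b² + c²)
  = |(-4)·3 + (-1)·3 + 2·5 - (-7)| / √((-4)² + (-1)² + 2²)
  = |-12 - 3 + 10 + 7| / √(16 + 1 + 4)
  = |2| / √21
  = 2 / 4.583
  ≈ 0.4364

0.4364


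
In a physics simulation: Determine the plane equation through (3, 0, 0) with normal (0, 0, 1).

The plane through P with normal n = (a, b, c) satisfies n·(r - P) = 0,
i.e. ax + by + cz = a·x₀ + b·y₀ + c·z₀.
d = 0·3 + 0·0 + 1·0
  = 0 + 0 + 0
  = 0
Equation: z = 0

z = 0


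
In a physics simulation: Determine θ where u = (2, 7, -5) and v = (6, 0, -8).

u·v = 2·6 + 7·0 + (-5)·(-8) = 12 + 0 + 40 = 52
|u| = √(2² + 7² + (-5)²) = √78 ≈ 8.832
|v| = √(6² + 0² + (-8)²) = √100 ≈ 10
cos θ = (u·v)/(|u||v|) = 52/(8.832·10) ≈ 0.5888
θ = arccos(0.5888) ≈ 53.93°

53.93°


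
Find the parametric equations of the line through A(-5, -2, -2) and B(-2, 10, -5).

Direction vector d = B - A = (-2 + 5, 10 + 2, -5 + 2) = (3, 12, -3)
Parametric form r = A + t·d:
x = -5 + 3t, y = -2 + 12t, z = -2 - 3t

x = -5 + 3t, y = -2 + 12t, z = -2 - 3t


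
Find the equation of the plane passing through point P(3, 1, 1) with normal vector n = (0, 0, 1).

The plane through P with normal n = (a, b, c) satisfies n·(r - P) = 0,
i.e. ax + by + cz = a·x₀ + b·y₀ + c·z₀.
d = 0·3 + 0·1 + 1·1
  = 0 + 0 + 1
  = 1
Equation: z = 1

z = 1


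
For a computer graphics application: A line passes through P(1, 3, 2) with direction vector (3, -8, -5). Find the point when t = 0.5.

P(t) = P + t·d
  = (1 + 3·0.5, 3 + (-8)·0.5, 2 + (-5)·0.5)
  = (1 + 1.5, 3 - 4, 2 - 2.5)
  = (2.5, -1, -0.5)

(2.5, -1, -0.5)


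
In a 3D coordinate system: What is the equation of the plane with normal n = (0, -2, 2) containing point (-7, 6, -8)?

The plane through P with normal n = (a, b, c) satisfies n·(r - P) = 0,
i.e. ax + by + cz = a·x₀ + b·y₀ + c·z₀.
d = 0·(-7) + (-2)·6 + 2·(-8)
  = 0 - 12 - 16
  = -28
Equation: -2y + 2z = -28

-2y + 2z = -28


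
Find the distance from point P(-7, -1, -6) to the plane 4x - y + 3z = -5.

distance = |a·x₀ + b·y₀ + c·z₀ - d| / √(a² + b² + c²)
  = |4·(-7) + (-1)·(-1) + 3·(-6) - (-5)| / √(4² + (-1)² + 3²)
  = |-28 + 1 - 18 + 5| / √(16 + 1 + 9)
  = |-40| / √26
  = 40 / 5.099
  ≈ 7.845

7.845


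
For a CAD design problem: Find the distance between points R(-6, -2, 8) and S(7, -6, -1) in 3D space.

d = √[(x₂-x₁)² + (y₂-y₁)² + (z₂-z₁)²]
  = √[13² + (-4)² + (-9)²]
  = √[169 + 16 + 81]
  = √266
  ≈ 16.31

16.31


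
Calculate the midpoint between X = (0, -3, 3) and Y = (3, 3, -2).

M = ((x₁+x₂)/2, (y₁+y₂)/2, (z₁+z₂)/2)
  = ((0 + 3)/2, (-3 + 3)/2, (3 - 2)/2)
  = (3/2, 0/2, 1/2)
  = (1.5, 0, 0.5)

(1.5, 0, 0.5)


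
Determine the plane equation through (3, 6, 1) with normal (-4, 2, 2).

The plane through P with normal n = (a, b, c) satisfies n·(r - P) = 0,
i.e. ax + by + cz = a·x₀ + b·y₀ + c·z₀.
d = (-4)·3 + 2·6 + 2·1
  = -12 + 12 + 2
  = 2
Equation: -4x + 2y + 2z = 2

-4x + 2y + 2z = 2


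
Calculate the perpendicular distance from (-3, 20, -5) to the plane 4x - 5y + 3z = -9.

distance = |a·x₀ + b·y₀ + c·z₀ - d| / √(a² + b² + c²)
  = |4·(-3) + (-5)·20 + 3·(-5) - (-9)| / √(4² + (-5)² + 3²)
  = |-12 - 100 - 15 + 9| / √(16 + 25 + 9)
  = |-118| / √50
  = 118 / 7.071
  ≈ 16.69

16.69


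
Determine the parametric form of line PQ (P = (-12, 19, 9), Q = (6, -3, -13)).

Direction vector d = Q - P = (6 + 12, -3 - 19, -13 - 9) = (18, -22, -22)
Parametric form r = P + t·d:
x = -12 + 18t, y = 19 - 22t, z = 9 - 22t

x = -12 + 18t, y = 19 - 22t, z = 9 - 22t


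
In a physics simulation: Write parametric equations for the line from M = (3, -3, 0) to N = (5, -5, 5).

Direction vector d = N - M = (5 - 3, -5 + 3, 5 + 0) = (2, -2, 5)
Parametric form r = M + t·d:
x = 3 + 2t, y = -3 - 2t, z = 0 + 5t

x = 3 + 2t, y = -3 - 2t, z = 0 + 5t


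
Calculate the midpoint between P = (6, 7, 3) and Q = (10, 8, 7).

M = ((x₁+x₂)/2, (y₁+y₂)/2, (z₁+z₂)/2)
  = ((6 + 10)/2, (7 + 8)/2, (3 + 7)/2)
  = (16/2, 15/2, 10/2)
  = (8, 7.5, 5)

(8, 7.5, 5)


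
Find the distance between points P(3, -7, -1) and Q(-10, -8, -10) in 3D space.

d = √[(x₂-x₁)² + (y₂-y₁)² + (z₂-z₁)²]
  = √[(-13)² + (-1)² + (-9)²]
  = √[169 + 1 + 81]
  = √251
  ≈ 15.84

15.84


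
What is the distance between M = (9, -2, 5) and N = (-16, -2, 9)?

d = √[(x₂-x₁)² + (y₂-y₁)² + (z₂-z₁)²]
  = √[(-25)² + 0² + 4²]
  = √[625 + 0 + 16]
  = √641
  ≈ 25.32

25.32


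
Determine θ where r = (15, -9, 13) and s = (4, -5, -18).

r·s = 15·4 + (-9)·(-5) + 13·(-18) = 60 + 45 - 234 = -129
|r| = √(15² + (-9)² + 13²) = √475 ≈ 21.79
|s| = √(4² + (-5)² + (-18)²) = √365 ≈ 19.1
cos θ = (r·s)/(|r||s|) = -129/(21.79·19.1) ≈ -0.3098
θ = arccos(-0.3098) ≈ 108°

108°


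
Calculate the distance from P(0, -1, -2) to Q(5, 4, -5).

d = √[(x₂-x₁)² + (y₂-y₁)² + (z₂-z₁)²]
  = √[5² + 5² + (-3)²]
  = √[25 + 25 + 9]
  = √59
  ≈ 7.681

7.681


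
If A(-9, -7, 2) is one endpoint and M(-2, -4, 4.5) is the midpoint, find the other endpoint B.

B = 2M - A
  = (2·(-2) - (-9), 2·(-4) - (-7), 2·4.5 - 2)
  = (-4 + 9, -8 + 7, 9 - 2)
  = (5, -1, 7)

(5, -1, 7)


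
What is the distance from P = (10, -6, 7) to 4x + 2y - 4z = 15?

distance = |a·x₀ + b·y₀ + c·z₀ - d| / √(a² + b² + c²)
  = |4·10 + 2·(-6) + (-4)·7 - 15| / √(4² + 2² + (-4)²)
  = |40 - 12 - 28 - 15| / √(16 + 4 + 16)
  = |-15| / √36
  = 15 / 6
  ≈ 2.5

2.5


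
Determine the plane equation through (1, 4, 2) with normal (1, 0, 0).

The plane through P with normal n = (a, b, c) satisfies n·(r - P) = 0,
i.e. ax + by + cz = a·x₀ + b·y₀ + c·z₀.
d = 1·1 + 0·4 + 0·2
  = 1 + 0 + 0
  = 1
Equation: x = 1

x = 1


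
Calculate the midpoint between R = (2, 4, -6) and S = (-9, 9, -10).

M = ((x₁+x₂)/2, (y₁+y₂)/2, (z₁+z₂)/2)
  = ((2 - 9)/2, (4 + 9)/2, (-6 - 10)/2)
  = (-7/2, 13/2, -16/2)
  = (-3.5, 6.5, -8)

(-3.5, 6.5, -8)


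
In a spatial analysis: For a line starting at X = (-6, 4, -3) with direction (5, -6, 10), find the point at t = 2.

P(t) = X + t·d
  = (-6 + 5·2, 4 + (-6)·2, -3 + 10·2)
  = (-6 + 10, 4 - 12, -3 + 20)
  = (4, -8, 17)

(4, -8, 17)


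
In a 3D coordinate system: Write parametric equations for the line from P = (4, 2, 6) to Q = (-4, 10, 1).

Direction vector d = Q - P = (-4 - 4, 10 - 2, 1 - 6) = (-8, 8, -5)
Parametric form r = P + t·d:
x = 4 - 8t, y = 2 + 8t, z = 6 - 5t

x = 4 - 8t, y = 2 + 8t, z = 6 - 5t


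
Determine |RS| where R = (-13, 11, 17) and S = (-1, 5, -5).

d = √[(x₂-x₁)² + (y₂-y₁)² + (z₂-z₁)²]
  = √[12² + (-6)² + (-22)²]
  = √[144 + 36 + 484]
  = √664
  ≈ 25.77

25.77


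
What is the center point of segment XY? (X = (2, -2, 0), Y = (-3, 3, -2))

M = ((x₁+x₂)/2, (y₁+y₂)/2, (z₁+z₂)/2)
  = ((2 - 3)/2, (-2 + 3)/2, (0 - 2)/2)
  = (-1/2, 1/2, -2/2)
  = (-0.5, 0.5, -1)

(-0.5, 0.5, -1)


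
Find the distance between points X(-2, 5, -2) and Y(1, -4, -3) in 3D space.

d = √[(x₂-x₁)² + (y₂-y₁)² + (z₂-z₁)²]
  = √[3² + (-9)² + (-1)²]
  = √[9 + 81 + 1]
  = √91
  ≈ 9.539

9.539


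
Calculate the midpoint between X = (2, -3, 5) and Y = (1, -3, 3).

M = ((x₁+x₂)/2, (y₁+y₂)/2, (z₁+z₂)/2)
  = ((2 + 1)/2, (-3 - 3)/2, (5 + 3)/2)
  = (3/2, -6/2, 8/2)
  = (1.5, -3, 4)

(1.5, -3, 4)


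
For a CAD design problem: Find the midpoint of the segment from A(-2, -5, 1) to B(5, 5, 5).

M = ((x₁+x₂)/2, (y₁+y₂)/2, (z₁+z₂)/2)
  = ((-2 + 5)/2, (-5 + 5)/2, (1 + 5)/2)
  = (3/2, 0/2, 6/2)
  = (1.5, 0, 3)

(1.5, 0, 3)


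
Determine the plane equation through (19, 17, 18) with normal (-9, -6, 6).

The plane through P with normal n = (a, b, c) satisfies n·(r - P) = 0,
i.e. ax + by + cz = a·x₀ + b·y₀ + c·z₀.
d = (-9)·19 + (-6)·17 + 6·18
  = -171 - 102 + 108
  = -165
Equation: -9x - 6y + 6z = -165

-9x - 6y + 6z = -165


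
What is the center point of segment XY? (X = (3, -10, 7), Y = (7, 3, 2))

M = ((x₁+x₂)/2, (y₁+y₂)/2, (z₁+z₂)/2)
  = ((3 + 7)/2, (-10 + 3)/2, (7 + 2)/2)
  = (10/2, -7/2, 9/2)
  = (5, -3.5, 4.5)

(5, -3.5, 4.5)


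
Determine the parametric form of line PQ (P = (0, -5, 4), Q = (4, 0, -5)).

Direction vector d = Q - P = (4 + 0, 0 + 5, -5 - 4) = (4, 5, -9)
Parametric form r = P + t·d:
x = 0 + 4t, y = -5 + 5t, z = 4 - 9t

x = 0 + 4t, y = -5 + 5t, z = 4 - 9t


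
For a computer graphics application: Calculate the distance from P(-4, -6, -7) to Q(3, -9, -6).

d = √[(x₂-x₁)² + (y₂-y₁)² + (z₂-z₁)²]
  = √[7² + (-3)² + 1²]
  = √[49 + 9 + 1]
  = √59
  ≈ 7.681

7.681


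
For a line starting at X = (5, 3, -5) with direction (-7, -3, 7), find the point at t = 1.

P(t) = X + t·d
  = (5 + (-7)·1, 3 + (-3)·1, -5 + 7·1)
  = (5 - 7, 3 - 3, -5 + 7)
  = (-2, 0, 2)

(-2, 0, 2)


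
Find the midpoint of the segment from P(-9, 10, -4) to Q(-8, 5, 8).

M = ((x₁+x₂)/2, (y₁+y₂)/2, (z₁+z₂)/2)
  = ((-9 - 8)/2, (10 + 5)/2, (-4 + 8)/2)
  = (-17/2, 15/2, 4/2)
  = (-8.5, 7.5, 2)

(-8.5, 7.5, 2)


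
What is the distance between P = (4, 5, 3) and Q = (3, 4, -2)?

d = √[(x₂-x₁)² + (y₂-y₁)² + (z₂-z₁)²]
  = √[(-1)² + (-1)² + (-5)²]
  = √[1 + 1 + 25]
  = √27
  ≈ 5.196

5.196


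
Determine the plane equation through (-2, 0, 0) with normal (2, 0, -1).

The plane through P with normal n = (a, b, c) satisfies n·(r - P) = 0,
i.e. ax + by + cz = a·x₀ + b·y₀ + c·z₀.
d = 2·(-2) + 0·0 + (-1)·0
  = -4 + 0 + 0
  = -4
Equation: 2x - z = -4

2x - z = -4


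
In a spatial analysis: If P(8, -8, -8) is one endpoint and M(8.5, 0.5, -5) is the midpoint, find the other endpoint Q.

Q = 2M - P
  = (2·8.5 - 8, 2·0.5 - (-8), 2·(-5) - (-8))
  = (17 - 8, 1 + 8, -10 + 8)
  = (9, 9, -2)

(9, 9, -2)


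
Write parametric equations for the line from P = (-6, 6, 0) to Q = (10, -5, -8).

Direction vector d = Q - P = (10 + 6, -5 - 6, -8 + 0) = (16, -11, -8)
Parametric form r = P + t·d:
x = -6 + 16t, y = 6 - 11t, z = 0 - 8t

x = -6 + 16t, y = 6 - 11t, z = 0 - 8t


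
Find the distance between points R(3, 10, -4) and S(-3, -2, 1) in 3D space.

d = √[(x₂-x₁)² + (y₂-y₁)² + (z₂-z₁)²]
  = √[(-6)² + (-12)² + 5²]
  = √[36 + 144 + 25]
  = √205
  ≈ 14.32

14.32


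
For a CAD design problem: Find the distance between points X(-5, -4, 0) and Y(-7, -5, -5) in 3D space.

d = √[(x₂-x₁)² + (y₂-y₁)² + (z₂-z₁)²]
  = √[(-2)² + (-1)² + (-5)²]
  = √[4 + 1 + 25]
  = √30
  ≈ 5.477

5.477


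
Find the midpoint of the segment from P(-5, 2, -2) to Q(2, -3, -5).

M = ((x₁+x₂)/2, (y₁+y₂)/2, (z₁+z₂)/2)
  = ((-5 + 2)/2, (2 - 3)/2, (-2 - 5)/2)
  = (-3/2, -1/2, -7/2)
  = (-1.5, -0.5, -3.5)

(-1.5, -0.5, -3.5)


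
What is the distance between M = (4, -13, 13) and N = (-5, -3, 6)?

d = √[(x₂-x₁)² + (y₂-y₁)² + (z₂-z₁)²]
  = √[(-9)² + 10² + (-7)²]
  = √[81 + 100 + 49]
  = √230
  ≈ 15.17

15.17


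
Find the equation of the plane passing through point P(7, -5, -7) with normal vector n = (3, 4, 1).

The plane through P with normal n = (a, b, c) satisfies n·(r - P) = 0,
i.e. ax + by + cz = a·x₀ + b·y₀ + c·z₀.
d = 3·7 + 4·(-5) + 1·(-7)
  = 21 - 20 - 7
  = -6
Equation: 3x + 4y + z = -6

3x + 4y + z = -6


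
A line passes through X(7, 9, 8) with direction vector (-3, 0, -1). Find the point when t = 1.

P(t) = X + t·d
  = (7 + (-3)·1, 9 + 0·1, 8 + (-1)·1)
  = (7 - 3, 9 + 0, 8 - 1)
  = (4, 9, 7)

(4, 9, 7)


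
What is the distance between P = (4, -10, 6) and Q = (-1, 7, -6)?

d = √[(x₂-x₁)² + (y₂-y₁)² + (z₂-z₁)²]
  = √[(-5)² + 17² + (-12)²]
  = √[25 + 289 + 144]
  = √458
  ≈ 21.4

21.4


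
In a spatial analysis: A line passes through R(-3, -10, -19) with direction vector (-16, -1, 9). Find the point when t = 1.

P(t) = R + t·d
  = (-3 + (-16)·1, -10 + (-1)·1, -19 + 9·1)
  = (-3 - 16, -10 - 1, -19 + 9)
  = (-19, -11, -10)

(-19, -11, -10)


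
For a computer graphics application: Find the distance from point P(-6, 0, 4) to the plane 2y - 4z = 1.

distance = |a·x₀ + b·y₀ + c·z₀ - d| / √(a² + b² + c²)
  = |0·(-6) + 2·0 + (-4)·4 - 1| / √(0² + 2² + (-4)²)
  = |0 + 0 - 16 - 1| / √(0 + 4 + 16)
  = |-17| / √20
  = 17 / 4.472
  ≈ 3.801

3.801


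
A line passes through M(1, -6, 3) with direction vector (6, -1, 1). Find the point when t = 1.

P(t) = M + t·d
  = (1 + 6·1, -6 + (-1)·1, 3 + 1·1)
  = (1 + 6, -6 - 1, 3 + 1)
  = (7, -7, 4)

(7, -7, 4)


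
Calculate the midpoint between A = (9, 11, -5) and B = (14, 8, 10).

M = ((x₁+x₂)/2, (y₁+y₂)/2, (z₁+z₂)/2)
  = ((9 + 14)/2, (11 + 8)/2, (-5 + 10)/2)
  = (23/2, 19/2, 5/2)
  = (11.5, 9.5, 2.5)

(11.5, 9.5, 2.5)


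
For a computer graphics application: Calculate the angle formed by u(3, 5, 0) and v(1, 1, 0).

u·v = 3·1 + 5·1 + 0·0 = 3 + 5 + 0 = 8
|u| = √(3² + 5² + 0²) = √34 ≈ 5.831
|v| = √(1² + 1² + 0²) = √2 ≈ 1.414
cos θ = (u·v)/(|u||v|) = 8/(5.831·1.414) ≈ 0.9701
θ = arccos(0.9701) ≈ 14.04°

14.04°
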